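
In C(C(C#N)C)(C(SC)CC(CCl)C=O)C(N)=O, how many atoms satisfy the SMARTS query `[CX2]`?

The query [CX2] means: C with X2: aliphatic carbon with exactly 2 total connections.
Check the 17 heavy atoms by environment: 8× C (X4) → no; 2× C (X3) → no; 2× O (X1) → no; 1× N (X3) → no; 1× S (X2) → no; 1× Cl (X1) → no; 1× C (X2) → match; 1× N (X1) → no.
That gives 1 matching atom.

1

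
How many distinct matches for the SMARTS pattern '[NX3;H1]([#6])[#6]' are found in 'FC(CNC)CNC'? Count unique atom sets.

2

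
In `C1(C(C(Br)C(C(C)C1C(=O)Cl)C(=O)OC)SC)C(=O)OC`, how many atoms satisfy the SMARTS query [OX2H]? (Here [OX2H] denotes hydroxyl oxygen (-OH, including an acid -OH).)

The query [OX2H] means: aliphatic oxygen with two connections, one of which is H — an -OH oxygen.
Check the 21 heavy atoms by environment: 6× C (H1, X4) → no; 1× Br (H0, X1) → no; 3× C (H0, X3) → no; 3× O (H0, X1) → no; 2× O (H0, X2) → no; 4× C (H3, X4) → no; 1× Cl (H0, X1) → no; 1× S (H0, X2) → no.
No environment satisfies the query, so 0 matching atoms.

0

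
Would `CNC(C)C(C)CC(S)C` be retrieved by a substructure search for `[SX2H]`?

The pattern [SX2H] describes an aliphatic sulfur with two connections, one being H — a thiol.
The molecule carries a thiol (-SH), whose atoms satisfy every constraint of the query, so the pattern matches.

Yes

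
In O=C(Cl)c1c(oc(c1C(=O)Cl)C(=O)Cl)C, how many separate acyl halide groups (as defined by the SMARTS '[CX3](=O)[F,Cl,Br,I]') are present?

3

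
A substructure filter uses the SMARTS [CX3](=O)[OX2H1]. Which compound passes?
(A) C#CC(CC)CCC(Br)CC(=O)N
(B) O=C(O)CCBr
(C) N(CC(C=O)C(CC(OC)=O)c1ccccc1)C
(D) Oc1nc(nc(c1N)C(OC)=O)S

[CX3](=O)[OX2H1] describes an sp2 carbon double-bonded to O and single-bonded to an -OH oxygen (a carboxylic acid).
(A) has a primary amide (-C(=O)NH2) but the carbonyl is bonded to N, not to an -OH oxygen.
(B) contains a carboxylic acid group (-C(=O)OH), which satisfies every atom and bond constraint.
(C) has an aldehyde (-CHO) but there is no singly-bonded oxygen on the carbonyl carbon.
(D) has a methyl-ester group (-C(=O)OCH3) but the singly-bonded O has no H (OX2H0, not OX2H1).
So the answer is (B).

B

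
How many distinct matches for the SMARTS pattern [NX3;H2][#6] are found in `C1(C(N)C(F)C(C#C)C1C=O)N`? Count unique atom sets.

2

[NX3;H2][#6] is the SMARTS for a primary amine: a trivalent nitrogen with two H attached to carbon.
The molecule carries 2 separate instances of a primary amino group (-NH2) meeting every constraint; each maps to a distinct set of atoms, giving 2 matches.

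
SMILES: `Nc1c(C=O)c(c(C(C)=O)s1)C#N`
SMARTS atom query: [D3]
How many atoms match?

The query [D3] means: atom with exactly three heavy-atom neighbours.
Check the 13 heavy atoms by environment: 1× s (aromatic, D2) → no; 4× c (aromatic, D3) → match; 1× C (D3) → match; 2× O (D1) → no; 1× C (D1) → no; 2× N (D1) → no; 2× C (D2) → no.
Summing the matching environments: 4 + 1 = 5 matching atoms.

5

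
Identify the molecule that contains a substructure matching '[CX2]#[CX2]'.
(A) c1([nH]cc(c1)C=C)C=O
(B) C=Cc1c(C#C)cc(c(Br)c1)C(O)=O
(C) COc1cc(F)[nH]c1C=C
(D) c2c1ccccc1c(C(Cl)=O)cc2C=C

B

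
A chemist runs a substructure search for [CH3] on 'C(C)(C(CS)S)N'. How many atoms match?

1

The query [CH3] means: aliphatic carbon with exactly three hydrogens.
Check the 7 heavy atoms by environment: 1× C (H2) → no; 2× C (H1) → no; 1× C (H3) → match; 2× S (H1) → no; 1× N (H2) → no.
That gives 1 matching atom.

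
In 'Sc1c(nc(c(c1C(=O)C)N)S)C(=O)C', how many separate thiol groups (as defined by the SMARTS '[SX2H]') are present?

[SX2H] is the SMARTS for a thiol: an aliphatic sulfur with two connections, one being H.
The molecule carries 2 separate instances of a thiol (-SH) meeting every constraint; each maps to a distinct set of atoms, giving 2 matches.

2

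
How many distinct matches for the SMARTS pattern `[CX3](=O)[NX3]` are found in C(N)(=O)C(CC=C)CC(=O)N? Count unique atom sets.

2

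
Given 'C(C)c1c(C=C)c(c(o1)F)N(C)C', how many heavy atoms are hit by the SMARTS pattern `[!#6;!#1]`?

3

The query [!#6;!#1] means: not carbon and not hydrogen — any heteroatom.
Check the 13 heavy atoms by environment: 1× o (aromatic) → match; 4× c (aromatic) → no; 6× C → no; 1× N → match; 1× F → match.
Summing the matching environments: 1 + 1 + 1 = 3 matching atoms.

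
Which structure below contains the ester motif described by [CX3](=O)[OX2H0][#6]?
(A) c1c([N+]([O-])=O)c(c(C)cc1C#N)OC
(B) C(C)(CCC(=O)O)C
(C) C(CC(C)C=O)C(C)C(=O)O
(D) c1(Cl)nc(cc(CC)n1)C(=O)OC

D

[CX3](=O)[OX2H0][#6] describes a carbonyl carbon bonded to an oxygen that is itself bonded to carbon (no H on that O) (an ester).
(A) has a methoxy ether (-OCH3) but the ether oxygen is not adjacent to a C=O carbon.
(B) has a carboxylic acid group (-C(=O)OH) but the singly-bonded O carries H (OX2H1, not H0).
(C) has a carboxylic acid group (-C(=O)OH) but the singly-bonded O carries H (OX2H1, not H0).
(D) contains a methyl-ester group (-C(=O)OCH3), which satisfies every atom and bond constraint.
So the answer is (D).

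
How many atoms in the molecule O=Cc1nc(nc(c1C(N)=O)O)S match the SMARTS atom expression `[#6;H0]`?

5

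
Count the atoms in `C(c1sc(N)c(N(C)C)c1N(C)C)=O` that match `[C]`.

The query [C] means: uppercase C matches aliphatic (non-aromatic) carbon only.
Check the 14 heavy atoms by environment: 1× s (aromatic) → no; 4× c (aromatic) → no; 3× N → no; 5× C → match; 1× O → no.
That gives 5 matching atoms.

5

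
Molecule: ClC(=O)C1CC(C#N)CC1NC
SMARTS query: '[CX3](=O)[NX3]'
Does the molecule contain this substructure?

No

The pattern [CX3](=O)[NX3] describes a carbonyl carbon bonded to a trivalent nitrogen — an amide.
The closest candidate here is a nitrile (-C#N), but the nitrile N is NX1 (triple-bonded), not NX3. No other fragment satisfies the full query, so there is no match.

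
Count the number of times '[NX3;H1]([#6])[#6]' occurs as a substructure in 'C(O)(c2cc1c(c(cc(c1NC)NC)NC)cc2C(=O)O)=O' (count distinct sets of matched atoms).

3

[NX3;H1]([#6])[#6] is the SMARTS for a secondary amine: a trivalent nitrogen with one H, bonded to two carbons.
The molecule carries 3 separate instances of an N-methylamino group (-NHCH3) meeting every constraint; each maps to a distinct set of atoms, giving 3 matches.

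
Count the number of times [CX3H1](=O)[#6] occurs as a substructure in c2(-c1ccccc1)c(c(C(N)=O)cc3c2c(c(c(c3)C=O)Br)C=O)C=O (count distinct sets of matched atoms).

3

[CX3H1](=O)[#6] is the SMARTS for an aldehyde: an sp2 carbon with one H, double-bonded to O and single-bonded to carbon.
The molecule carries 3 separate instances of an aldehyde (-CHO) meeting every constraint; each maps to a distinct set of atoms, giving 3 matches.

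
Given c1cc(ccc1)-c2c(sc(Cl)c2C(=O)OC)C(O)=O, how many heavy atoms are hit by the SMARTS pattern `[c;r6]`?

6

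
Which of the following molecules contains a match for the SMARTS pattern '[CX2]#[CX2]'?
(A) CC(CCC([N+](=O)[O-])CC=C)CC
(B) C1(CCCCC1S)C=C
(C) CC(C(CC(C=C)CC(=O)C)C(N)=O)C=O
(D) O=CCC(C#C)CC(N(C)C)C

[CX2]#[CX2] describes a carbon-carbon triple bond (an alkyne).
(A) has a vinyl group (-CH=CH2) but the C=C is a double bond; both carbons are CX3, not CX2.
(B) has a vinyl group (-CH=CH2) but the C=C is a double bond; both carbons are CX3, not CX2.
(C) has a vinyl group (-CH=CH2) but the C=C is a double bond; both carbons are CX3, not CX2.
(D) contains an ethynyl group (-C#CH), which satisfies every atom and bond constraint.
So the answer is (D).

D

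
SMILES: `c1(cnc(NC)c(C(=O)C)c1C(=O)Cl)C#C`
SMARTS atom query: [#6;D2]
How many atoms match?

The query [#6;D2] means: any carbon bonded to exactly two heavy atoms.
Check the 16 heavy atoms by environment: 1× n (aromatic, D2) → no; 1× c (aromatic, D2) → match; 4× c (aromatic, D3) → no; 1× C (D2) → match; 3× C (D1) → no; 1× N (D2) → no; 2× C (D3) → no; 2× O (D1) → no; 1× Cl (D1) → no.
Summing the matching environments: 1 + 1 = 2 matching atoms.

2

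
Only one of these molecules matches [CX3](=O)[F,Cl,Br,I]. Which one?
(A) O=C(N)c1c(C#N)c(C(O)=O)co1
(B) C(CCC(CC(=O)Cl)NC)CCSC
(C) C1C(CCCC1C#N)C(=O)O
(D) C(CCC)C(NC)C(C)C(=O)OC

B

[CX3](=O)[F,Cl,Br,I] describes a carbonyl carbon bonded to a halogen (an acyl halide).
(A) has a carboxylic acid group (-C(=O)OH) but the carbonyl is bonded to -OH, not to a halogen.
(B) contains an acyl chloride (-C(=O)Cl), which satisfies every atom and bond constraint.
(C) has a carboxylic acid group (-C(=O)OH) but the carbonyl is bonded to -OH, not to a halogen.
(D) has a methyl-ester group (-C(=O)OCH3) but the carbonyl is bonded to -O-C, not to a halogen.
So the answer is (B).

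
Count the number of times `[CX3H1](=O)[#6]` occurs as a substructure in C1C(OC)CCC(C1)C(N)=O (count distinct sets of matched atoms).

[CX3H1](=O)[#6] is the SMARTS for an aldehyde: an sp2 carbon with one H, double-bonded to O and single-bonded to carbon.
No fragment in the molecule satisfies every constraint, giving 0 matches.

0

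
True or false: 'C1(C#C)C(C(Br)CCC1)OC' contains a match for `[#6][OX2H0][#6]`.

The pattern [#6][OX2H0][#6] describes an aliphatic oxygen bridging two carbons with no H on the oxygen — an ether.
The molecule carries a methoxy ether (-OCH3), whose atoms satisfy every constraint of the query, so the pattern matches.

True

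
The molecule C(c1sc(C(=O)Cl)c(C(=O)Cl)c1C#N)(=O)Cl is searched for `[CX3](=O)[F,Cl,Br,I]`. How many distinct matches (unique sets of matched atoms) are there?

[CX3](=O)[F,Cl,Br,I] is the SMARTS for an acyl halide: a carbonyl carbon bonded to a halogen.
The molecule carries 3 separate instances of an acyl chloride (-C(=O)Cl) meeting every constraint; each maps to a distinct set of atoms, giving 3 matches.

3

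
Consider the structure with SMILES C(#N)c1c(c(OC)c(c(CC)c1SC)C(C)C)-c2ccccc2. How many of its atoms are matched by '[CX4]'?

7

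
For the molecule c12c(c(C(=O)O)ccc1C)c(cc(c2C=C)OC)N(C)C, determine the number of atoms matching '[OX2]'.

Check the 21 heavy atoms by environment: 10× c (aromatic, X3) → no; 1× N (X3) → no; 4× C (X4) → no; 3× C (X3) → no; 2× O (X2) → match; 1× O (X1) → no.
That gives 2 matching atoms.

2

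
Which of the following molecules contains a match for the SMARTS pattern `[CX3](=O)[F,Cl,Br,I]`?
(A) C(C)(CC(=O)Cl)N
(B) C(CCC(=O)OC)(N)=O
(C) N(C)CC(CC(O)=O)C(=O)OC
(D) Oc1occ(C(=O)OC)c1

[CX3](=O)[F,Cl,Br,I] describes a carbonyl carbon bonded to a halogen (an acyl halide).
(A) contains an acyl chloride (-C(=O)Cl), which satisfies every atom and bond constraint.
(B) has a methyl-ester group (-C(=O)OCH3) but the carbonyl is bonded to -O-C, not to a halogen.
(C) has a methyl-ester group (-C(=O)OCH3) but the carbonyl is bonded to -O-C, not to a halogen.
(D) has a methyl-ester group (-C(=O)OCH3) but the carbonyl is bonded to -O-C, not to a halogen.
So the answer is (A).

A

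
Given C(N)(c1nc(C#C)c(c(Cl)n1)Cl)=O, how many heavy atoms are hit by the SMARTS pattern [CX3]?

1

The query [CX3] means: C with X3: aliphatic carbon with exactly 3 total connections.
Check the 13 heavy atoms by environment: 2× n (aromatic, X2) → no; 4× c (aromatic, X3) → no; 2× Cl (X1) → no; 2× C (X2) → no; 1× C (X3) → match; 1× O (X1) → no; 1× N (X3) → no.
That gives 1 matching atom.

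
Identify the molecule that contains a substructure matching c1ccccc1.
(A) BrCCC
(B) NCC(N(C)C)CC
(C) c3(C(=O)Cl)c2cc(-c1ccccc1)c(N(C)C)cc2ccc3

c1ccccc1 describes six aromatic carbons in a ring (a benzene ring).
(A) has a methyl group (-CH3) but no six-membered all-carbon aromatic ring is present.
(B) has a methyl group (-CH3) but no six-membered all-carbon aromatic ring is present.
(C) contains a phenyl ring, which satisfies every atom and bond constraint.
So the answer is (C).

C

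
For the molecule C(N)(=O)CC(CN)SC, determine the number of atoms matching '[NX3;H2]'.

The query [NX3;H2] means: aliphatic N with 3 total connections, two of them H — an -NH2 nitrogen (amine or amide).
Check the 9 heavy atoms by environment: 2× C (H2, X4) → no; 1× C (H1, X4) → no; 2× N (H2, X3) → match; 1× S (H0, X2) → no; 1× C (H3, X4) → no; 1× C (H0, X3) → no; 1× O (H0, X1) → no.
That gives 2 matching atoms.

2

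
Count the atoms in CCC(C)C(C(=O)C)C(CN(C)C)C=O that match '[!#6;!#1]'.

Check the 15 heavy atoms by environment: 12× C → no; 1× N → match; 2× O → match.
Summing the matching environments: 1 + 2 = 3 matching atoms.

3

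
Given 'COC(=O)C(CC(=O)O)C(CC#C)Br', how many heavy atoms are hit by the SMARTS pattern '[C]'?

9

Check the 14 heavy atoms by environment: 9× C → match; 1× Br → no; 4× O → no.
That gives 9 matching atoms.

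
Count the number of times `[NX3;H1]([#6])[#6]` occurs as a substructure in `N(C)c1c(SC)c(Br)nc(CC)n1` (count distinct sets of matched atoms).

[NX3;H1]([#6])[#6] is the SMARTS for a secondary amine: a trivalent nitrogen with one H, bonded to two carbons.
Exactly one fragment in the molecule meets all constraints, giving 1 match.

1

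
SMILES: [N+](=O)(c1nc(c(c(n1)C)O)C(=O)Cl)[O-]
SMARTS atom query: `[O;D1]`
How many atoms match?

Check the 14 heavy atoms by environment: 2× n (aromatic, D2) → no; 4× c (aromatic, D3) → no; 1× N (charge +1, D3) → no; 1× O (charge -1, D1) → match; 3× O (D1) → match; 1× C (D3) → no; 1× Cl (D1) → no; 1× C (D1) → no.
Summing the matching environments: 1 + 3 = 4 matching atoms.

4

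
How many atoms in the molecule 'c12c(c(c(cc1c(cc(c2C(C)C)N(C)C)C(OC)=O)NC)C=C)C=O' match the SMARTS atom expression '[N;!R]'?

2

The query [N;!R] means: aliphatic nitrogen not in a ring.
Check the 26 heavy atoms by environment: 10× c (aromatic, in 6-ring) → no; 11× C (acyclic) → no; 3× O (acyclic) → no; 2× N (acyclic) → match.
That gives 2 matching atoms.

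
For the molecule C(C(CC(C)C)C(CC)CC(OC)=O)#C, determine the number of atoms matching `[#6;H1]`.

The query [#6;H1] means: any carbon bearing exactly one hydrogen.
Check the 15 heavy atoms by environment: 3× C (H2) → no; 4× C (H1) → match; 4× C (H3) → no; 2× C (H0) → no; 2× O (H0) → no.
That gives 4 matching atoms.

4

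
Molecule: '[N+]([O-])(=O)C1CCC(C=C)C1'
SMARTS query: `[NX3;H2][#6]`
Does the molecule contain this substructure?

The pattern [NX3;H2][#6] describes a trivalent nitrogen with two H attached to carbon — a primary amine.
The closest candidate here is a nitro group (-[N+](=O)[O-]), but the nitrogen is [N+] with no H, not NX3H2. No other fragment satisfies the full query, so there is no match.

No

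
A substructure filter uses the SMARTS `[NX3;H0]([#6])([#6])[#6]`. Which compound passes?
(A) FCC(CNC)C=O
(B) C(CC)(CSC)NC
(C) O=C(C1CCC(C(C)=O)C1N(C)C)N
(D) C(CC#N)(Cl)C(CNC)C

C

[NX3;H0]([#6])([#6])[#6] describes a trivalent nitrogen with no H, bonded to three carbons (a tertiary amine).
(A) has an N-methylamino group (-NHCH3) but the nitrogen still has one H (H1), not H0.
(B) has an N-methylamino group (-NHCH3) but the nitrogen still has one H (H1), not H0.
(C) contains a dimethylamino group (-N(CH3)2), which satisfies every atom and bond constraint.
(D) has an N-methylamino group (-NHCH3) but the nitrogen still has one H (H1), not H0.
So the answer is (C).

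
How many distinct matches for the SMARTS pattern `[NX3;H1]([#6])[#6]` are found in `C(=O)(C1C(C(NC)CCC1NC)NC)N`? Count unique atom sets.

3

[NX3;H1]([#6])[#6] is the SMARTS for a secondary amine: a trivalent nitrogen with one H, bonded to two carbons.
The molecule carries 3 separate instances of an N-methylamino group (-NHCH3) meeting every constraint; each maps to a distinct set of atoms, giving 3 matches.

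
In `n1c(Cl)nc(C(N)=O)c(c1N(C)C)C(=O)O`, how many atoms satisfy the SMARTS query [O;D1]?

Check the 16 heavy atoms by environment: 2× n (aromatic, D2) → no; 4× c (aromatic, D3) → no; 2× C (D3) → no; 3× O (D1) → match; 1× Cl (D1) → no; 1× N (D1) → no; 1× N (D3) → no; 2× C (D1) → no.
That gives 3 matching atoms.

3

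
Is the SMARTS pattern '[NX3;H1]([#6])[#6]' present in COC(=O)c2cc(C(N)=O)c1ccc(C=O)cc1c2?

The pattern [NX3;H1]([#6])[#6] describes a trivalent nitrogen with one H, bonded to two carbons — a secondary amine.
The closest candidate here is a primary amide (-C(=O)NH2), but the -C(=O)NH2 nitrogen has H2, not H1. No other fragment satisfies the full query, so there is no match.

No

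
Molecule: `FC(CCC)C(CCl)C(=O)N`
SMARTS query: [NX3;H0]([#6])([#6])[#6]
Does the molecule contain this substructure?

No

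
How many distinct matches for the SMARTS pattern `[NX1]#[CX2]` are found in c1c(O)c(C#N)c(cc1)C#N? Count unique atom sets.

[NX1]#[CX2] is the SMARTS for a nitrile: a nitrogen triple-bonded to a two-connected carbon.
The molecule carries 2 separate instances of a nitrile (-C#N) meeting every constraint; each maps to a distinct set of atoms, giving 2 matches.

2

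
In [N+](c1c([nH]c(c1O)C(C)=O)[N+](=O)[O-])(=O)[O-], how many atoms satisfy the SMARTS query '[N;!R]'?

2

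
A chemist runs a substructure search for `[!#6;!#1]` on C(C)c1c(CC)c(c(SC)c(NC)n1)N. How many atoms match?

Check the 15 heavy atoms by environment: 1× n (aromatic) → match; 5× c (aromatic) → no; 2× N → match; 6× C → no; 1× S → match.
Summing the matching environments: 1 + 2 + 1 = 4 matching atoms.

4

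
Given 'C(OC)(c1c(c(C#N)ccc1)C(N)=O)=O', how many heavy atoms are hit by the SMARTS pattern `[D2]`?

The query [D2] means: atom with exactly two heavy-atom neighbours.
Check the 15 heavy atoms by environment: 3× c (aromatic, D2) → match; 3× c (aromatic, D3) → no; 2× C (D3) → no; 2× O (D1) → no; 2× N (D1) → no; 1× C (D2) → match; 1× O (D2) → match; 1× C (D1) → no.
Summing the matching environments: 3 + 1 + 1 = 5 matching atoms.

5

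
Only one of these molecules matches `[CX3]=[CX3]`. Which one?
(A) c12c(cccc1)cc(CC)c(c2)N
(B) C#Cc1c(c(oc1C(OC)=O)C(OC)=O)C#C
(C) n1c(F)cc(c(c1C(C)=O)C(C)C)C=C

C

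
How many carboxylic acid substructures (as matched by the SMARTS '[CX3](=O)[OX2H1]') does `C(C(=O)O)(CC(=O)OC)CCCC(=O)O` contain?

2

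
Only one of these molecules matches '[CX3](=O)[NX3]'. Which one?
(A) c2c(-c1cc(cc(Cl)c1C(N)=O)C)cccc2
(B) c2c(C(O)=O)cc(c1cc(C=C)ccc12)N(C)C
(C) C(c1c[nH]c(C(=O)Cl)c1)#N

[CX3](=O)[NX3] describes a carbonyl carbon bonded to a trivalent nitrogen (an amide).
(A) contains a primary amide (-C(=O)NH2), which satisfies every atom and bond constraint.
(B) has a carboxylic acid group (-C(=O)OH) but the carbonyl is bonded to O, not to an NX3 nitrogen.
(C) has a nitrile (-C#N) but the nitrile N is NX1 (triple-bonded), not NX3.
So the answer is (A).

A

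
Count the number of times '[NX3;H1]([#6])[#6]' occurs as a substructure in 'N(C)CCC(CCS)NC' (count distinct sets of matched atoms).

2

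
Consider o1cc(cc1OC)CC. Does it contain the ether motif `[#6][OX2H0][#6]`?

Yes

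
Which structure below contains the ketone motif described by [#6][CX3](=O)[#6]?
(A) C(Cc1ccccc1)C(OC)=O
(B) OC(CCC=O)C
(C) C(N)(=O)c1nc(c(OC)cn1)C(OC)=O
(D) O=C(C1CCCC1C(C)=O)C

[#6][CX3](=O)[#6] describes a carbonyl carbon (no H) flanked by two carbons (a ketone).
(A) has a methyl-ester group (-C(=O)OCH3) but one neighbour of the carbonyl carbon is O, not C.
(B) has an aldehyde (-CHO) but the carbonyl carbon has H1, so it is not flanked by two carbons.
(C) has a primary amide (-C(=O)NH2) but one neighbour of the carbonyl carbon is N, not C.
(D) contains an acetyl/ketone group (-C(=O)CH3), which satisfies every atom and bond constraint.
So the answer is (D).

D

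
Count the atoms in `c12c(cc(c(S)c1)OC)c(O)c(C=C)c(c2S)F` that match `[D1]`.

6

The query [D1] means: atom with exactly one heavy-atom neighbour (degree 1).
Check the 18 heavy atoms by environment: 8× c (aromatic, D3) → no; 2× c (aromatic, D2) → no; 1× F (D1) → match; 2× S (D1) → match; 1× O (D1) → match; 1× C (D2) → no; 2× C (D1) → match; 1× O (D2) → no.
Summing the matching environments: 1 + 2 + 1 + 2 = 6 matching atoms.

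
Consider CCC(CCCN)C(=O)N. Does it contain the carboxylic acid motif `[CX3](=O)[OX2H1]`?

No

The pattern [CX3](=O)[OX2H1] describes an sp2 carbon double-bonded to O and single-bonded to an -OH oxygen — a carboxylic acid.
The closest candidate here is a primary amide (-C(=O)NH2), but the carbonyl is bonded to N, not to an -OH oxygen. No other fragment satisfies the full query, so there is no match.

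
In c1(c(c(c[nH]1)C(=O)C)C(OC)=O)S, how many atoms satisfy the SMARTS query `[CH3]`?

2

The query [CH3] means: aliphatic carbon with exactly three hydrogens.
Check the 13 heavy atoms by environment: 1× n (aromatic, H1) → no; 1× c (aromatic, H1) → no; 3× c (aromatic, H0) → no; 2× C (H0) → no; 3× O (H0) → no; 2× C (H3) → match; 1× S (H1) → no.
That gives 2 matching atoms.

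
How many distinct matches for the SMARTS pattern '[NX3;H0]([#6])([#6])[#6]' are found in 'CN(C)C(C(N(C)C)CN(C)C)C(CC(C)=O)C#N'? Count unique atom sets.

3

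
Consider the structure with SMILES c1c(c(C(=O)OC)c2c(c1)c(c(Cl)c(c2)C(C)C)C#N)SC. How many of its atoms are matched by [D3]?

9

The query [D3] means: atom with exactly three heavy-atom neighbours.
Check the 22 heavy atoms by environment: 7× c (aromatic, D3) → match; 3× c (aromatic, D2) → no; 1× C (D2) → no; 1× N (D1) → no; 1× Cl (D1) → no; 1× S (D2) → no; 4× C (D1) → no; 2× C (D3) → match; 1× O (D1) → no; 1× O (D2) → no.
Summing the matching environments: 7 + 2 = 9 matching atoms.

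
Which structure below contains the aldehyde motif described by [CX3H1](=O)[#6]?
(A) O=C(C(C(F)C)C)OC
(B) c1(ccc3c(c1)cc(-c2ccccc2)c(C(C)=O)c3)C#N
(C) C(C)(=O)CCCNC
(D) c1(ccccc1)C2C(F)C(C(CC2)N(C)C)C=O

D

[CX3H1](=O)[#6] describes an sp2 carbon with one H, double-bonded to O and single-bonded to carbon (an aldehyde).
(A) has a methyl-ester group (-C(=O)OCH3) but the carbonyl carbon has H0, not H1.
(B) has an acetyl/ketone group (-C(=O)CH3) but the carbonyl carbon has H0 (two carbon neighbours), not H1.
(C) has an acetyl/ketone group (-C(=O)CH3) but the carbonyl carbon has H0 (two carbon neighbours), not H1.
(D) contains an aldehyde (-CHO), which satisfies every atom and bond constraint.
So the answer is (D).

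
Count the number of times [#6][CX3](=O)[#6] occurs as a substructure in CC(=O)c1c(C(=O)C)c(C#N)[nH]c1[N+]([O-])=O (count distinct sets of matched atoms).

2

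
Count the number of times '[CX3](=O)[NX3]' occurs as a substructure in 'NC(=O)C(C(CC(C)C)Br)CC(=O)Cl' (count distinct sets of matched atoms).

1

[CX3](=O)[NX3] is the SMARTS for an amide: a carbonyl carbon bonded to a trivalent nitrogen.
Exactly one fragment in the molecule meets all constraints, giving 1 match.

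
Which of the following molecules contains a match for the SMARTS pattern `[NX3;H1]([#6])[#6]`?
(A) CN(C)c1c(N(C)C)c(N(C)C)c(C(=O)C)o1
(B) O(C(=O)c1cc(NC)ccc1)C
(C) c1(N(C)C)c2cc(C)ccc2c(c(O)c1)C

B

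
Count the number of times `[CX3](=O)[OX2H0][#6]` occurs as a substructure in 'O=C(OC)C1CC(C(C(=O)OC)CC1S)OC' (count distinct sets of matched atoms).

2

[CX3](=O)[OX2H0][#6] is the SMARTS for an ester: a carbonyl carbon bonded to an oxygen that is itself bonded to carbon (no H on that O).
The molecule carries 2 separate instances of a methyl-ester group (-C(=O)OCH3) meeting every constraint; each maps to a distinct set of atoms, giving 2 matches.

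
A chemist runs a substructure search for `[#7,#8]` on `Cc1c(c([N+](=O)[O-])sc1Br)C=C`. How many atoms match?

3

Check the 12 heavy atoms by environment: 1× s (aromatic) → no; 4× c (aromatic) → no; 3× C → no; 1× N (charge +1) → match; 1× O (charge -1) → match; 1× O → match; 1× Br → no.
Summing the matching environments: 1 + 1 + 1 = 3 matching atoms.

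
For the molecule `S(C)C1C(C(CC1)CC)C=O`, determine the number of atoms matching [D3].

Check the 11 heavy atoms by environment: 4× C (D2) → no; 3× C (D3) → match; 2× C (D1) → no; 1× S (D2) → no; 1× O (D1) → no.
That gives 3 matching atoms.

3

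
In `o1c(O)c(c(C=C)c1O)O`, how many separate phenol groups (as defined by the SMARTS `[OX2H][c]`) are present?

[OX2H][c] is the SMARTS for a phenol: a hydroxyl oxygen attached to an aromatic carbon.
The molecule carries 3 separate instances of a hydroxyl group (-OH) meeting every constraint; each maps to a distinct set of atoms, giving 3 matches.

3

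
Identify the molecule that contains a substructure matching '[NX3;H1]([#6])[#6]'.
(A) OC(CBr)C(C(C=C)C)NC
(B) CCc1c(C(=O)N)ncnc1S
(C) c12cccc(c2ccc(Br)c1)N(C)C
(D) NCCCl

A

[NX3;H1]([#6])[#6] describes a trivalent nitrogen with one H, bonded to two carbons (a secondary amine).
(A) contains an N-methylamino group (-NHCH3), which satisfies every atom and bond constraint.
(B) has a primary amide (-C(=O)NH2) but the -C(=O)NH2 nitrogen has H2, not H1.
(C) has a dimethylamino group (-N(CH3)2) but the nitrogen has H0, not H1.
(D) has a primary amino group (-NH2) but the nitrogen has H2 and only one carbon neighbour.
So the answer is (A).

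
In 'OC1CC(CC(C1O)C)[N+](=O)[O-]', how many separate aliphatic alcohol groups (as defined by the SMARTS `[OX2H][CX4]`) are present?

2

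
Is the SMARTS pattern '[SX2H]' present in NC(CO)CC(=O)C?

No

The pattern [SX2H] describes an aliphatic sulfur with two connections, one being H — a thiol.
The closest candidate here is a hydroxyl group (-OH), but it is an -OH, not an -SH. No other fragment satisfies the full query, so there is no match.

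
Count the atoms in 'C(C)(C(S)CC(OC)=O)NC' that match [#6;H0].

1

The query [#6;H0] means: any carbon with no attached hydrogen.
Check the 11 heavy atoms by environment: 3× C (H3) → no; 2× C (H1) → no; 1× C (H2) → no; 1× N (H1) → no; 1× C (H0) → match; 2× O (H0) → no; 1× S (H1) → no.
That gives 1 matching atom.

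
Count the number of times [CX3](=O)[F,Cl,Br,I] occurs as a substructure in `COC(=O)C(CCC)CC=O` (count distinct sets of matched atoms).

[CX3](=O)[F,Cl,Br,I] is the SMARTS for an acyl halide: a carbonyl carbon bonded to a halogen.
The molecule has a methyl-ester group (-C(=O)OCH3), but the carbonyl is bonded to -O-C, not to a halogen; nothing else fits, so there are 0 matches.

0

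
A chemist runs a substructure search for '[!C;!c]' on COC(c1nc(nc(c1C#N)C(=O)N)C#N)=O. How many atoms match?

The query [!C;!c] means: neither aliphatic nor aromatic carbon — same as [!#6].
Check the 17 heavy atoms by environment: 2× n (aromatic) → match; 4× c (aromatic) → no; 5× C → no; 3× O → match; 3× N → match.
Summing the matching environments: 2 + 3 + 3 = 8 matching atoms.

8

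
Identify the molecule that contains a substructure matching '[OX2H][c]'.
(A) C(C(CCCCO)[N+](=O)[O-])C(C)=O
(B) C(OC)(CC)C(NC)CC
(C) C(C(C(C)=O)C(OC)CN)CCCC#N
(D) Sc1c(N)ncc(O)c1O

[OX2H][c] describes a hydroxyl oxygen attached to an aromatic carbon (a phenol).
(A) has a hydroxyl group (-OH) but the -OH is on an aliphatic carbon, not an aromatic c.
(B) has a methoxy ether (-OCH3) but the oxygen has H0, not H1.
(C) has a methoxy ether (-OCH3) but the oxygen has H0, not H1.
(D) contains a hydroxyl group (-OH), which satisfies every atom and bond constraint.
So the answer is (D).

D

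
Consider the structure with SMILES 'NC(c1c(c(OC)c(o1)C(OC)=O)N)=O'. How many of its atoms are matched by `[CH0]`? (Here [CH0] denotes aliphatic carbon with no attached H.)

The query [CH0] means: aliphatic carbon with no attached hydrogen.
Check the 15 heavy atoms by environment: 1× o (aromatic, H0) → no; 4× c (aromatic, H0) → no; 2× C (H0) → match; 4× O (H0) → no; 2× N (H2) → no; 2× C (H3) → no.
That gives 2 matching atoms.

2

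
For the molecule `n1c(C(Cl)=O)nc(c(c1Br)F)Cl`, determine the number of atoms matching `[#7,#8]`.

3

The query [#7,#8] means: nitrogen or oxygen (comma = OR).
Check the 12 heavy atoms by environment: 2× n (aromatic) → match; 4× c (aromatic) → no; 1× Br → no; 1× C → no; 1× O → match; 2× Cl → no; 1× F → no.
Summing the matching environments: 2 + 1 = 3 matching atoms.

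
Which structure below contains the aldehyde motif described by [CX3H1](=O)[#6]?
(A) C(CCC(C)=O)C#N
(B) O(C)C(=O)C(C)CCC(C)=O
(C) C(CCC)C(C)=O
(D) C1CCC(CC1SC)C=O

D

[CX3H1](=O)[#6] describes an sp2 carbon with one H, double-bonded to O and single-bonded to carbon (an aldehyde).
(A) has an acetyl/ketone group (-C(=O)CH3) but the carbonyl carbon has H0 (two carbon neighbours), not H1.
(B) has a methyl-ester group (-C(=O)OCH3) but the carbonyl carbon has H0, not H1.
(C) has an acetyl/ketone group (-C(=O)CH3) but the carbonyl carbon has H0 (two carbon neighbours), not H1.
(D) contains an aldehyde (-CHO), which satisfies every atom and bond constraint.
So the answer is (D).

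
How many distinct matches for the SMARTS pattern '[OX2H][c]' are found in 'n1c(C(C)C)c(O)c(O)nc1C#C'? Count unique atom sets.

2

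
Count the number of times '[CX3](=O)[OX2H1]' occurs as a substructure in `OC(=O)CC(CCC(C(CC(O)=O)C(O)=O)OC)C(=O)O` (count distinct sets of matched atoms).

4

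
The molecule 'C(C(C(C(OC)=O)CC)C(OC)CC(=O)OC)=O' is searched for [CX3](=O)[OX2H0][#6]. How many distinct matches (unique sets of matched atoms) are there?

2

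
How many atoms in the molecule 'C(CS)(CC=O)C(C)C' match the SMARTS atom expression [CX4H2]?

2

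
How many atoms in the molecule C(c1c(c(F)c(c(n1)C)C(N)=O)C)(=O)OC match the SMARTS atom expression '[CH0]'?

2

Check the 16 heavy atoms by environment: 1× n (aromatic, H0) → no; 5× c (aromatic, H0) → no; 3× C (H3) → no; 1× F (H0) → no; 2× C (H0) → match; 3× O (H0) → no; 1× N (H2) → no.
That gives 2 matching atoms.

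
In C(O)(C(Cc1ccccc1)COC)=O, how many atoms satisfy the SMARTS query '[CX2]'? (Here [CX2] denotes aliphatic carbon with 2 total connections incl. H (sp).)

0

The query [CX2] means: C with X2: aliphatic carbon with exactly 2 total connections.
Check the 14 heavy atoms by environment: 4× C (X4) → no; 6× c (aromatic, X3) → no; 2× O (X2) → no; 1× C (X3) → no; 1× O (X1) → no.
No environment satisfies the query, so 0 matching atoms.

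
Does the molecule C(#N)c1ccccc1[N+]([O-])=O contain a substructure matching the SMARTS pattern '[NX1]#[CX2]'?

Yes

The pattern [NX1]#[CX2] describes a nitrogen triple-bonded to a two-connected carbon — a nitrile.
The molecule carries a nitrile (-C#N), whose atoms satisfy every constraint of the query, so the pattern matches.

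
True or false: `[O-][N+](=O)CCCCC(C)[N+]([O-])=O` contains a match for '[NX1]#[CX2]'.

False

The pattern [NX1]#[CX2] describes a nitrogen triple-bonded to a two-connected carbon — a nitrile.
The closest candidate here is a nitro group (-[N+](=O)[O-]), but there is no C#N triple bond. No other fragment satisfies the full query, so there is no match.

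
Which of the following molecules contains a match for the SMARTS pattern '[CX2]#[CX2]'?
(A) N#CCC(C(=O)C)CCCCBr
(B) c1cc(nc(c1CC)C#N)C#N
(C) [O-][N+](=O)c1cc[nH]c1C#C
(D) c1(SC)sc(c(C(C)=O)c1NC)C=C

[CX2]#[CX2] describes a carbon-carbon triple bond (an alkyne).
(A) has a nitrile (-C#N) but the triple bond is C#N, not C#C.
(B) has a nitrile (-C#N) but the triple bond is C#N, not C#C.
(C) contains an ethynyl group (-C#CH), which satisfies every atom and bond constraint.
(D) has a vinyl group (-CH=CH2) but the C=C is a double bond; both carbons are CX3, not CX2.
So the answer is (C).

C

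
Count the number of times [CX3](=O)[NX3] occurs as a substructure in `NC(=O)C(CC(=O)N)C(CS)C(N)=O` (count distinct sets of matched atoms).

3

[CX3](=O)[NX3] is the SMARTS for an amide: a carbonyl carbon bonded to a trivalent nitrogen.
The molecule carries 3 separate instances of a primary amide (-C(=O)NH2) meeting every constraint; each maps to a distinct set of atoms, giving 3 matches.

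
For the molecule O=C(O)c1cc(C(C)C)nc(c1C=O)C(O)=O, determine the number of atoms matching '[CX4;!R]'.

3

The query [CX4;!R] means: aliphatic carbon with four total connections, not in a ring.
Check the 17 heavy atoms by environment: 1× n (aromatic, X2, in 6-ring) → no; 5× c (aromatic, X3, in 6-ring) → no; 3× C (X3, acyclic) → no; 3× O (X1, acyclic) → no; 2× O (X2, acyclic) → no; 3× C (X4, acyclic) → match.
That gives 3 matching atoms.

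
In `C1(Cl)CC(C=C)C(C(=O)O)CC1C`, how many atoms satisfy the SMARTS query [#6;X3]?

The query [#6;X3] means: any carbon (aromatic or not) with three total connections.
Check the 13 heavy atoms by environment: 7× C (X4) → no; 3× C (X3) → match; 1× O (X1) → no; 1× O (X2) → no; 1× Cl (X1) → no.
That gives 3 matching atoms.

3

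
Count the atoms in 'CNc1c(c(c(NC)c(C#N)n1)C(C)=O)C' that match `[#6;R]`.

5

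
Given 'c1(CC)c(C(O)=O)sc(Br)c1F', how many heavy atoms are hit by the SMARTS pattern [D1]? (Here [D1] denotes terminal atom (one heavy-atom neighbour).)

The query [D1] means: atom with exactly one heavy-atom neighbour (degree 1).
Check the 12 heavy atoms by environment: 1× s (aromatic, D2) → no; 4× c (aromatic, D3) → no; 1× C (D3) → no; 2× O (D1) → match; 1× C (D2) → no; 1× C (D1) → match; 1× Br (D1) → match; 1× F (D1) → match.
Summing the matching environments: 2 + 1 + 1 + 1 = 5 matching atoms.

5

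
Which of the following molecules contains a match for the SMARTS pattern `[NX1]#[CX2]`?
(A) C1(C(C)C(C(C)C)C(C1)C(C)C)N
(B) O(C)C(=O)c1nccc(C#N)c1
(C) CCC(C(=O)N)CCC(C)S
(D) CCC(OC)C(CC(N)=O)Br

[NX1]#[CX2] describes a nitrogen triple-bonded to a two-connected carbon (a nitrile).
(A) has a primary amino group (-NH2) but the nitrogen is NX3 (three connections), not NX1 triple-bonded.
(B) contains a nitrile (-C#N), which satisfies every atom and bond constraint.
(C) has a primary amide (-C(=O)NH2) but the nitrogen is NX3, not NX1.
(D) has a primary amide (-C(=O)NH2) but the nitrogen is NX3, not NX1.
So the answer is (B).

B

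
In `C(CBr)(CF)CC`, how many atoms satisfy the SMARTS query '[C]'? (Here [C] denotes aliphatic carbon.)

5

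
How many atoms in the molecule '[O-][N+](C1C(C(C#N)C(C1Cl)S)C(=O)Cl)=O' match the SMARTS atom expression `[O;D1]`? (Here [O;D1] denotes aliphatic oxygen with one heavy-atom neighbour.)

Check the 15 heavy atoms by environment: 6× C (D3) → no; 1× C (D2) → no; 1× N (D1) → no; 2× O (D1) → match; 2× Cl (D1) → no; 1× N (charge +1, D3) → no; 1× O (charge -1, D1) → match; 1× S (D1) → no.
Summing the matching environments: 2 + 1 = 3 matching atoms.

3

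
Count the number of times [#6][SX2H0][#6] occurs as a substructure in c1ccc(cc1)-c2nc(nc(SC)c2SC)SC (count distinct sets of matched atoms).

[#6][SX2H0][#6] is the SMARTS for a thioether: an aliphatic sulfur bridging two carbons with no H on the sulfur.
The molecule carries 3 separate instances of a methylthio ether (-SCH3) meeting every constraint; each maps to a distinct set of atoms, giving 3 matches.

3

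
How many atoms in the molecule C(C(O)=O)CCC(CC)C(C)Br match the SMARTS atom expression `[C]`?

9

The query [C] means: uppercase C matches aliphatic (non-aromatic) carbon only.
Check the 12 heavy atoms by environment: 9× C → match; 2× O → no; 1× Br → no.
That gives 9 matching atoms.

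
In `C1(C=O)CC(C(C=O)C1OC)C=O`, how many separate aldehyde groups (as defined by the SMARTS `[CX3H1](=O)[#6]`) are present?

3

[CX3H1](=O)[#6] is the SMARTS for an aldehyde: an sp2 carbon with one H, double-bonded to O and single-bonded to carbon.
The molecule carries 3 separate instances of an aldehyde (-CHO) meeting every constraint; each maps to a distinct set of atoms, giving 3 matches.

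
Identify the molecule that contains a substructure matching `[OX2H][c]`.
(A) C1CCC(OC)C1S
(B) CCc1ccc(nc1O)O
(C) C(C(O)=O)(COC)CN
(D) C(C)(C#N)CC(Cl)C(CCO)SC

B

[OX2H][c] describes a hydroxyl oxygen attached to an aromatic carbon (a phenol).
(A) has a methoxy ether (-OCH3) but the oxygen has H0, not H1.
(B) contains a hydroxyl group (-OH), which satisfies every atom and bond constraint.
(C) has a methoxy ether (-OCH3) but the oxygen has H0, not H1.
(D) has a hydroxyl group (-OH) but the -OH is on an aliphatic carbon, not an aromatic c.
So the answer is (B).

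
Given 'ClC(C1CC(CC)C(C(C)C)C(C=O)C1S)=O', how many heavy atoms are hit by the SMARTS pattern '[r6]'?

6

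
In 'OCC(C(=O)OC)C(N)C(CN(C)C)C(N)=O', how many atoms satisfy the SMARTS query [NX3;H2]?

Check the 17 heavy atoms by environment: 2× C (H2, X4) → no; 3× C (H1, X4) → no; 2× C (H0, X3) → no; 2× O (H0, X1) → no; 2× N (H2, X3) → match; 1× O (H1, X2) → no; 1× N (H0, X3) → no; 3× C (H3, X4) → no; 1× O (H0, X2) → no.
That gives 2 matching atoms.

2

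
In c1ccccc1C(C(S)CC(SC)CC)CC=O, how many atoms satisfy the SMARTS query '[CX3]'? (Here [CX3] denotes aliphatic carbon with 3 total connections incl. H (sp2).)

1

The query [CX3] means: C with X3: aliphatic carbon with exactly 3 total connections.
Check the 18 heavy atoms by environment: 8× C (X4) → no; 1× C (X3) → match; 1× O (X1) → no; 6× c (aromatic, X3) → no; 2× S (X2) → no.
That gives 1 matching atom.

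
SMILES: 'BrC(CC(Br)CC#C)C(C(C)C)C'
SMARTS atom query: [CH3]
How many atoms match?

The query [CH3] means: aliphatic carbon with exactly three hydrogens.
Check the 13 heavy atoms by environment: 3× C (H3) → match; 5× C (H1) → no; 2× C (H2) → no; 1× C (H0) → no; 2× Br (H0) → no.
That gives 3 matching atoms.

3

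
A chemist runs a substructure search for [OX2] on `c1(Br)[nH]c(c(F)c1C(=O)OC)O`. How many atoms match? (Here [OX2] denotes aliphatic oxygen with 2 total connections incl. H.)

The query [OX2] means: aliphatic oxygen with two total connections — ether, hydroxyl, or ester single-bond O.
Check the 12 heavy atoms by environment: 1× n (aromatic, X3) → no; 4× c (aromatic, X3) → no; 2× O (X2) → match; 1× Br (X1) → no; 1× F (X1) → no; 1× C (X3) → no; 1× O (X1) → no; 1× C (X4) → no.
That gives 2 matching atoms.

2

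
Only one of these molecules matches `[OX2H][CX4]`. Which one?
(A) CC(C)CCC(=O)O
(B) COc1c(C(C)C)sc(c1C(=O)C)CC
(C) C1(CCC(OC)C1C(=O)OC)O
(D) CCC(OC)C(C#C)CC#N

C

[OX2H][CX4] describes a hydroxyl oxygen bound to an sp3 (X4) carbon (an aliphatic alcohol).
(A) has a carboxylic acid group (-C(=O)OH) but the -OH is on a CX3 carbonyl carbon, not a CX4 carbon.
(B) has a methoxy ether (-OCH3) but the oxygen has H0 (ether), not H1.
(C) contains a hydroxyl group (-OH), which satisfies every atom and bond constraint.
(D) has a methoxy ether (-OCH3) but the oxygen has H0 (ether), not H1.
So the answer is (C).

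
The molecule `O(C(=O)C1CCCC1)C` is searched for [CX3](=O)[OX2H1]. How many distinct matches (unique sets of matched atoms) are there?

[CX3](=O)[OX2H1] is the SMARTS for a carboxylic acid: an sp2 carbon double-bonded to O and single-bonded to an -OH oxygen.
The molecule has a methyl-ester group (-C(=O)OCH3), but the singly-bonded O has no H (OX2H0, not OX2H1); nothing else fits, so there are 0 matches.

0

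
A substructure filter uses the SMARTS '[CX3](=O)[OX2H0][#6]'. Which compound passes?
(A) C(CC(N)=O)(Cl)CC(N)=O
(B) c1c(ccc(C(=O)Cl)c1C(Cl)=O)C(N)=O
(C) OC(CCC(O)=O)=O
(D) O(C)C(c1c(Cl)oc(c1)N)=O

D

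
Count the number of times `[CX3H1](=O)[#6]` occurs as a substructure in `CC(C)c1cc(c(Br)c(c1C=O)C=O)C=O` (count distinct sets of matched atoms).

3

[CX3H1](=O)[#6] is the SMARTS for an aldehyde: an sp2 carbon with one H, double-bonded to O and single-bonded to carbon.
The molecule carries 3 separate instances of an aldehyde (-CHO) meeting every constraint; each maps to a distinct set of atoms, giving 3 matches.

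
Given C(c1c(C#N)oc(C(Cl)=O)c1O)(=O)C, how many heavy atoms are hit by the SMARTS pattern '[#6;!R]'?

4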